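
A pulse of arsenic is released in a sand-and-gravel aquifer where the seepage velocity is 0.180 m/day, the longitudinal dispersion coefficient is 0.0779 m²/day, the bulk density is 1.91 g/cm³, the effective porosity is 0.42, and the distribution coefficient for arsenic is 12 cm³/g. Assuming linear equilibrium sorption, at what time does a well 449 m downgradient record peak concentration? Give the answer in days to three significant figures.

138000 days

Retardation factor R = 1 + ρ_b·K_d/n = 1 + 1.91 × 12/0.42 = 55.57.
Sorption retards both mechanisms: v_R = v/R = 0.003239 m/day, D_R = D/R = 0.001402 m²/day.
Peak time from v_R²t² + 2D_R t − x² = 0: t = (√(D_R² + v_R²x²) − D_R)/v_R².
√(D_R² + v_R²x²) = √(0.001402² + 0.003239² × 449²) = 1.454; v_R² = 1.049e-05.
t = (1.454 − 0.001402)/1.049e-05 = 138000 days.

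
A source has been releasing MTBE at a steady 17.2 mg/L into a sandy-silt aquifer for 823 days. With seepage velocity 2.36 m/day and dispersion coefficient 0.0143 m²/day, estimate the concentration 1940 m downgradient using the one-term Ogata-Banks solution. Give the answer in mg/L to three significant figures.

For a continuous step input, C/C₀ ≈ ½·erfc((x−vt)/(2√(Dt))).
vt = 2.36 × 823 = 1942.28 m and 2√(Dt) = 2√(0.0143 × 823) = 6.861 m.
Argument (x−vt)/(2√(Dt)) = (1940 − 1942.28)/6.861 = -0.3323; ½·erfc(-0.3323) = 0.6808.
C = 17.2 × 0.6808 = 11.7 mg/L.

11.7 mg/L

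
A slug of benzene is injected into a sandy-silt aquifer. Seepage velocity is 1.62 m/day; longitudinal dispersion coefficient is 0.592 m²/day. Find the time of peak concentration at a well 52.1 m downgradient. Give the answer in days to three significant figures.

31.9 days

For the 1D instantaneous-source solution, setting ∂C/∂t = 0 at fixed x gives v²t² + 2Dt − x² = 0, so t = (√(D² + v²x²) − D)/v².
√(D² + v²x²) = √(0.592² + 1.62² × 52.1²) = 84.40; v² = 2.6244.
t = (84.40 − 0.592)/2.6244 = 31.9 days (vs. the pure-advection estimate x/v = 32.2 d).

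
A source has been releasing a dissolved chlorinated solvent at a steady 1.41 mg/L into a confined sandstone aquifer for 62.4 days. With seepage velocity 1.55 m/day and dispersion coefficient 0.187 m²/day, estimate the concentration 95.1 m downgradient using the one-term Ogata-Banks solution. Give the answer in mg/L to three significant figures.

0.890 mg/L

For a continuous step input, C/C₀ ≈ ½·erfc((x−vt)/(2√(Dt))).
vt = 1.55 × 62.4 = 96.72 m and 2√(Dt) = 2√(0.187 × 62.4) = 6.832 m.
Argument (x−vt)/(2√(Dt)) = (95.1 − 96.72)/6.832 = -0.2371; ½·erfc(-0.2371) = 0.6313.
C = 1.41 × 0.6313 = 0.890 mg/L.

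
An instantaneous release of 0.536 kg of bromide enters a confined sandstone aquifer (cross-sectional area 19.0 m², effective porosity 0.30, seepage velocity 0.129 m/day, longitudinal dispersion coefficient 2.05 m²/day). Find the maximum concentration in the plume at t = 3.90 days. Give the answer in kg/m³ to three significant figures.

0.00938 kg/m³

The peak of an instantaneous 1D plume sits at x = vt; there the Gaussian factor is 1 and C_max = M/(n_e·A·√(4πDt)), where n_e·A is the pore area the mass is dissolved in.
√(4πDt) = √(4π × 2.05 × 3.90) = 10.02 m, so C_max = 0.536/(0.30 × 19.0 × 10.02) = 0.00938 kg/m³.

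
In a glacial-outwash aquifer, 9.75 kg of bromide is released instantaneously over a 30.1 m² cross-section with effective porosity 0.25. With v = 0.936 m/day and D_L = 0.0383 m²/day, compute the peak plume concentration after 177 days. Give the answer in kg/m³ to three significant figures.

0.140 kg/m³

The peak of an instantaneous 1D plume sits at x = vt; there the Gaussian factor is 1 and C_max = M/(n_e·A·√(4πDt)), where n_e·A is the pore area the mass is dissolved in.
√(4πDt) = √(4π × 0.0383 × 177) = 9.230 m, so C_max = 9.75/(0.25 × 30.1 × 9.230) = 0.140 kg/m³.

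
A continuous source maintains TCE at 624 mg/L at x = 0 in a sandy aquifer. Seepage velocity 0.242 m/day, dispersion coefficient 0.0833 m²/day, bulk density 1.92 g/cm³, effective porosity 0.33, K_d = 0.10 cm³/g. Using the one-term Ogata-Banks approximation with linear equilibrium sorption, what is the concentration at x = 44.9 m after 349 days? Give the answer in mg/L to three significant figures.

574 mg/L

Retardation factor R = 1 + ρ_b·K_d/n = 1 + 1.92 × 0.10/0.33 = 1.582.
Sorption retards both mechanisms: v_R = v/R = 0.1530 m/day, D_R = D/R = 0.05265 m²/day.
v_R·t = 0.1530 × 349 = 53.397 m; 2√(D_R t) = 8.573 m; argument = (44.9 − 53.397)/8.573 = -0.9911.
C = C₀ × ½·erfc(-0.9911) = 624 × 0.9195 = 574 mg/L.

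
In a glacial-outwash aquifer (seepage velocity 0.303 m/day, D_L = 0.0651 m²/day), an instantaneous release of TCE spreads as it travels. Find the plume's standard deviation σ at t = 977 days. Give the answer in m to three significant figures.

11.3 m

Dispersive spreading gives a Gaussian with σ² = 2Dt; advection only shifts the center.
σ = √(2 × 0.0651 × 977) = 11.3 m.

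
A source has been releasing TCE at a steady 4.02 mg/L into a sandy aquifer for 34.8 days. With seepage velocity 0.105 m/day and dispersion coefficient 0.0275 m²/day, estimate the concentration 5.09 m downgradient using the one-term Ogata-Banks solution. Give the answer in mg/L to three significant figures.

For a continuous step input, C/C₀ ≈ ½·erfc((x−vt)/(2√(Dt))).
vt = 0.105 × 34.8 = 3.654 m and 2√(Dt) = 2√(0.0275 × 34.8) = 1.957 m.
Argument (x−vt)/(2√(Dt)) = (5.09 − 3.654)/1.957 = 0.7338; ½·erfc(0.7338) = 0.1497.
C = 4.02 × 0.1497 = 0.602 mg/L.

0.602 mg/L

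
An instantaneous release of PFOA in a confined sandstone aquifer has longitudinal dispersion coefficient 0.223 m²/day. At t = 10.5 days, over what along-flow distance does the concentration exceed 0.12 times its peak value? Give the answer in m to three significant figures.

The plume is Gaussian with σ = √(2Dt) = √(2 × 0.223 × 10.5) = 2.164 m.
C/C_peak = exp(−Δx²/(2σ²)) = 0.12 ⇒ Δx = σ·√(−2 ln 0.12) = 2.164 × 2.059 = 4.456 m.
Width = 2Δx = 8.91 m.

8.91 m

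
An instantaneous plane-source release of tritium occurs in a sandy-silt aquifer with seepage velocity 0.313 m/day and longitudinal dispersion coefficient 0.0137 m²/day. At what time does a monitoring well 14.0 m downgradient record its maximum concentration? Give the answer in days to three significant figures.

For the 1D instantaneous-source solution, setting ∂C/∂t = 0 at fixed x gives v²t² + 2Dt − x² = 0, so t = (√(D² + v²x²) − D)/v².
√(D² + v²x²) = √(0.0137² + 0.313² × 14.0²) = 4.382; v² = 0.097969.
t = (4.382 − 0.0137)/0.097969 = 44.6 days (vs. the pure-advection estimate x/v = 44.7 d).

44.6 days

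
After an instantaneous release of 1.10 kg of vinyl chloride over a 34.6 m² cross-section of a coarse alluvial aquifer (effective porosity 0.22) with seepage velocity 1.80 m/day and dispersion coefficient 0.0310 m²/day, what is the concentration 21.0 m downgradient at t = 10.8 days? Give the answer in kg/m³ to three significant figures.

For an instantaneous plane source, C(x,t) = M/(n_e·A·√(4πDt)) · exp(−(x−vt)²/(4Dt)), with n_e·A the pore (flow) area.
Plume center vt = 1.80 × 10.8 = 19.44 m, so the well at 21.0 m is 1.56 m downgradient of the peak.
√(4πDt) = 2.051 m, giving peak height M/(n_e·A·√(4πDt)) = 1.10/(0.22 × 34.6 × 2.051) = 0.07046 kg/m³.
(x−vt)²/(4Dt) = (1.56)²/(4 × 0.0310 × 10.8) = 1.817; exp(−1.817) = 0.1625.
C = 0.07046 × 0.1625 = 0.0114 kg/m³.

0.0114 kg/m³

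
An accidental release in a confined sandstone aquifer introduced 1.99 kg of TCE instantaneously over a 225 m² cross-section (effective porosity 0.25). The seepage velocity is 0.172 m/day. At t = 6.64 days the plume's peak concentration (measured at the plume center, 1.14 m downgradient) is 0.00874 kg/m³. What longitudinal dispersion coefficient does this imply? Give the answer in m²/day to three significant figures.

0.196 m²/day

At the plume center C_max = M/(n_e·A·√(4πDt)), so D = M²/(4πt·(n_e·A·C_max)²).
n_e·A·C_max = 0.25 × 225 × 0.00874 = 0.4916 kg/m.
D = 1.99²/(4π × 6.64 × 0.4916²) = 0.196 m²/day.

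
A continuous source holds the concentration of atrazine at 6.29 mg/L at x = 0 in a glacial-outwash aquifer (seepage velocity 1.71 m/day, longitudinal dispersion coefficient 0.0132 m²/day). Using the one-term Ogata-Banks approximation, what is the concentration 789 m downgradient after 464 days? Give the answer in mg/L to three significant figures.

5.65 mg/L

For a continuous step input, C/C₀ ≈ ½·erfc((x−vt)/(2√(Dt))).
vt = 1.71 × 464 = 793.44 m and 2√(Dt) = 2√(0.0132 × 464) = 4.950 m.
Argument (x−vt)/(2√(Dt)) = (789 − 793.44)/4.950 = -0.8970; ½·erfc(-0.8970) = 0.8977.
C = 6.29 × 0.8977 = 5.65 mg/L.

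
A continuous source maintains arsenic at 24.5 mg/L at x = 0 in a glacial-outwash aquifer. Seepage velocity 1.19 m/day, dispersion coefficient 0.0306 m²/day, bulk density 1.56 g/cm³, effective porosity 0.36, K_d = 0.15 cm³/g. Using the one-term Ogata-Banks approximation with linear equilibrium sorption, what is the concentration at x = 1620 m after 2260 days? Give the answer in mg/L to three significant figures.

21.1 mg/L

Retardation factor R = 1 + ρ_b·K_d/n = 1 + 1.56 × 0.15/0.36 = 1.650.
Sorption retards both mechanisms: v_R = v/R = 0.7212 m/day, D_R = D/R = 0.01855 m²/day.
v_R·t = 0.7212 × 2260 = 1629.912 m; 2√(D_R t) = 12.95 m; argument = (1620 − 1629.912)/12.95 = -0.7654.
C = C₀ × ½·erfc(-0.7654) = 24.5 × 0.8605 = 21.1 mg/L.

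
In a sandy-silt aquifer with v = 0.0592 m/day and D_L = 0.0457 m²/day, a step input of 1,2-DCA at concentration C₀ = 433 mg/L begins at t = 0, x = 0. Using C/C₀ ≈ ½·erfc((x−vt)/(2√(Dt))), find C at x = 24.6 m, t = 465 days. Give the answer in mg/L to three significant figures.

For a continuous step input, C/C₀ ≈ ½·erfc((x−vt)/(2√(Dt))).
vt = 0.0592 × 465 = 27.528 m and 2√(Dt) = 2√(0.0457 × 465) = 9.220 m.
Argument (x−vt)/(2√(Dt)) = (24.6 − 27.528)/9.220 = -0.3176; ½·erfc(-0.3176) = 0.6733.
C = 433 × 0.6733 = 292 mg/L.

292 mg/L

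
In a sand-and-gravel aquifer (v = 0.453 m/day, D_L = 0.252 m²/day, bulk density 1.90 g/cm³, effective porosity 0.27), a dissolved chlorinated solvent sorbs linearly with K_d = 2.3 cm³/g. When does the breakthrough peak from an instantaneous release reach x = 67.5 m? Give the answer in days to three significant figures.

2540 days

Retardation factor R = 1 + ρ_b·K_d/n = 1 + 1.90 × 2.3/0.27 = 17.19.
Sorption retards both mechanisms: v_R = v/R = 0.02635 m/day, D_R = D/R = 0.01466 m²/day.
Peak time from v_R²t² + 2D_R t − x² = 0: t = (√(D_R² + v_R²x²) − D_R)/v_R².
√(D_R² + v_R²x²) = √(0.01466² + 0.02635² × 67.5²) = 1.779; v_R² = 0.0006943.
t = (1.779 − 0.01466)/0.0006943 = 2540 days.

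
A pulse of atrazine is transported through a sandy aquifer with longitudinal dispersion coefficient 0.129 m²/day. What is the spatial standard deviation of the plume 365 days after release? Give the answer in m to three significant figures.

9.70 m

Dispersive spreading gives a Gaussian with σ² = 2Dt; advection only shifts the center.
σ = √(2 × 0.129 × 365) = 9.70 m.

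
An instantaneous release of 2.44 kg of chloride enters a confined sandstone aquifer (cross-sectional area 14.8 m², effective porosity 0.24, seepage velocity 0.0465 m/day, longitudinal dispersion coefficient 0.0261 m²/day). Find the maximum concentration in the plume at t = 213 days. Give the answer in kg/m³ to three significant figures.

0.0822 kg/m³

The peak of an instantaneous 1D plume sits at x = vt; there the Gaussian factor is 1 and C_max = M/(n_e·A·√(4πDt)), where n_e·A is the pore area the mass is dissolved in.
√(4πDt) = √(4π × 0.0261 × 213) = 8.358 m, so C_max = 2.44/(0.24 × 14.8 × 8.358) = 0.0822 kg/m³.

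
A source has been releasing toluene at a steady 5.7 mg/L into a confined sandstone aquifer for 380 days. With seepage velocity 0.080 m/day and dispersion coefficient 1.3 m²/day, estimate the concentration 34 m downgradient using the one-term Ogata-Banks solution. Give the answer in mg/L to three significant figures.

2.59 mg/L

For a continuous step input, C/C₀ ≈ ½·erfc((x−vt)/(2√(Dt))).
vt = 0.080 × 380 = 30.4 m and 2√(Dt) = 2√(1.3 × 380) = 44.45 m.
Argument (x−vt)/(2√(Dt)) = (34 − 30.4)/44.45 = 0.08099; ½·erfc(0.08099) = 0.4544.
C = 5.7 × 0.4544 = 2.59 mg/L.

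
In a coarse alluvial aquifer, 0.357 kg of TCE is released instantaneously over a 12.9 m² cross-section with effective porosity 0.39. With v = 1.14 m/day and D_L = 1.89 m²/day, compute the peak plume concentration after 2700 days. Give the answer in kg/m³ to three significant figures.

The peak of an instantaneous 1D plume sits at x = vt; there the Gaussian factor is 1 and C_max = M/(n_e·A·√(4πDt)), where n_e·A is the pore area the mass is dissolved in.
√(4πDt) = √(4π × 1.89 × 2700) = 253.2 m, so C_max = 0.357/(0.39 × 12.9 × 253.2) = 0.000280 kg/m³.

0.000280 kg/m³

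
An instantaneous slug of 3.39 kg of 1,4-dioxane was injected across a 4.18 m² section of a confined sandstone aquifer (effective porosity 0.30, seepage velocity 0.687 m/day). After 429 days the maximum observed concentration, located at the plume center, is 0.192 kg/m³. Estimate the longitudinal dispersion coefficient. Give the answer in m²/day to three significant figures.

At the plume center C_max = M/(n_e·A·√(4πDt)), so D = M²/(4πt·(n_e·A·C_max)²).
n_e·A·C_max = 0.30 × 4.18 × 0.192 = 0.2408 kg/m.
D = 3.39²/(4π × 429 × 0.2408²) = 0.0368 m²/day.

0.0368 m²/day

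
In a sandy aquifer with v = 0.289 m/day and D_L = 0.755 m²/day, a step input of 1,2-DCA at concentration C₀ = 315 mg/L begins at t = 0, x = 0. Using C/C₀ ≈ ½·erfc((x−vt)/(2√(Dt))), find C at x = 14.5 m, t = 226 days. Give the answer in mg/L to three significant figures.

For a continuous step input, C/C₀ ≈ ½·erfc((x−vt)/(2√(Dt))).
vt = 0.289 × 226 = 65.314 m and 2√(Dt) = 2√(0.755 × 226) = 26.13 m.
Argument (x−vt)/(2√(Dt)) = (14.5 − 65.314)/26.13 = -1.945; ½·erfc(-1.945) = 0.9970.
C = 315 × 0.9970 = 314 mg/L.

314 mg/L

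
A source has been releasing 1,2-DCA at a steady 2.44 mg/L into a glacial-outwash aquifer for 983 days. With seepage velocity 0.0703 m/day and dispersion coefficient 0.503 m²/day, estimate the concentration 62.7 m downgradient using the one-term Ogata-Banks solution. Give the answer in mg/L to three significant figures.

For a continuous step input, C/C₀ ≈ ½·erfc((x−vt)/(2√(Dt))).
vt = 0.0703 × 983 = 69.1049 m and 2√(Dt) = 2√(0.503 × 983) = 44.47 m.
Argument (x−vt)/(2√(Dt)) = (62.7 − 69.1049)/44.47 = -0.1440; ½·erfc(-0.1440) = 0.5807.
C = 2.44 × 0.5807 = 1.42 mg/L.

1.42 mg/L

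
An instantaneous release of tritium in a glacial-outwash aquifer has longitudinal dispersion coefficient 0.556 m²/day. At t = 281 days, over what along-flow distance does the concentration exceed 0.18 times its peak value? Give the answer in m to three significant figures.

The plume is Gaussian with σ = √(2Dt) = √(2 × 0.556 × 281) = 17.68 m.
C/C_peak = exp(−Δx²/(2σ²)) = 0.18 ⇒ Δx = σ·√(−2 ln 0.18) = 17.68 × 1.852 = 32.74 m.
Width = 2Δx = 65.5 m.

65.5 m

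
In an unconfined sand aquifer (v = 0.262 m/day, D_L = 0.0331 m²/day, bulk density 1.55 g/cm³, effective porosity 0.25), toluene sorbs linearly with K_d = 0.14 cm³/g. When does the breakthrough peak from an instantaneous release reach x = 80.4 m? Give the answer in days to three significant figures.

Retardation factor R = 1 + ρ_b·K_d/n = 1 + 1.55 × 0.14/0.25 = 1.868.
Sorption retards both mechanisms: v_R = v/R = 0.1403 m/day, D_R = D/R = 0.01772 m²/day.
Peak time from v_R²t² + 2D_R t − x² = 0: t = (√(D_R² + v_R²x²) − D_R)/v_R².
√(D_R² + v_R²x²) = √(0.01772² + 0.1403² × 80.4²) = 11.28; v_R² = 0.01968.
t = (11.28 − 0.01772)/0.01968 = 572 days.

572 days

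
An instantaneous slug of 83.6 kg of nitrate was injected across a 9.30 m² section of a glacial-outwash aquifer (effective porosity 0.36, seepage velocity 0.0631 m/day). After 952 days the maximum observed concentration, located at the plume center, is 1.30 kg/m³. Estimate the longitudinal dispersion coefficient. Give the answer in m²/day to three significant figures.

0.0308 m²/day

At the plume center C_max = M/(n_e·A·√(4πDt)), so D = M²/(4πt·(n_e·A·C_max)²).
n_e·A·C_max = 0.36 × 9.30 × 1.30 = 4.352 kg/m.
D = 83.6²/(4π × 952 × 4.352²) = 0.0308 m²/day.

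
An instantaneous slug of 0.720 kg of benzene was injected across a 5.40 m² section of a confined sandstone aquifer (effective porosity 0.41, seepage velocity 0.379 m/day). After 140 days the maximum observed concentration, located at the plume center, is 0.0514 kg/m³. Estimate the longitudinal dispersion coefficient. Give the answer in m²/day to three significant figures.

0.0228 m²/day

At the plume center C_max = M/(n_e·A·√(4πDt)), so D = M²/(4πt·(n_e·A·C_max)²).
n_e·A·C_max = 0.41 × 5.40 × 0.0514 = 0.1138 kg/m.
D = 0.720²/(4π × 140 × 0.1138²) = 0.0228 m²/day.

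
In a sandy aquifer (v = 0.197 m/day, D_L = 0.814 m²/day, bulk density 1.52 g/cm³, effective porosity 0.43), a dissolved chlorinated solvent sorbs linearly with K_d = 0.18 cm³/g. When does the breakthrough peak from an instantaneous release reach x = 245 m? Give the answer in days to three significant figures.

Retardation factor R = 1 + ρ_b·K_d/n = 1 + 1.52 × 0.18/0.43 = 1.636.
Sorption retards both mechanisms: v_R = v/R = 0.1204 m/day, D_R = D/R = 0.4976 m²/day.
Peak time from v_R²t² + 2D_R t − x² = 0: t = (√(D_R² + v_R²x²) − D_R)/v_R².
√(D_R² + v_R²x²) = √(0.4976² + 0.1204² × 245²) = 29.50; v_R² = 0.01450.
t = (29.50 − 0.4976)/0.01450 = 2000 days.

2000 days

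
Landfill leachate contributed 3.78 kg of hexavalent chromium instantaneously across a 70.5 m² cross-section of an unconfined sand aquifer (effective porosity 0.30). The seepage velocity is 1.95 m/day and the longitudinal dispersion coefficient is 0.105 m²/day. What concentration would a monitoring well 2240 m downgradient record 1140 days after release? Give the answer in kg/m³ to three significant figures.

0.00252 kg/m³

For an instantaneous plane source, C(x,t) = M/(n_e·A·√(4πDt)) · exp(−(x−vt)²/(4Dt)), with n_e·A the pore (flow) area.
Plume center vt = 1.95 × 1140 = 2223 m, so the well at 2240 m is 17 m downgradient of the peak.
√(4πDt) = 38.78 m, giving peak height M/(n_e·A·√(4πDt)) = 3.78/(0.30 × 70.5 × 38.78) = 0.004609 kg/m³.
(x−vt)²/(4Dt) = (17)²/(4 × 0.105 × 1140) = 0.6036; exp(−0.6036) = 0.5468.
C = 0.004609 × 0.5468 = 0.00252 kg/m³.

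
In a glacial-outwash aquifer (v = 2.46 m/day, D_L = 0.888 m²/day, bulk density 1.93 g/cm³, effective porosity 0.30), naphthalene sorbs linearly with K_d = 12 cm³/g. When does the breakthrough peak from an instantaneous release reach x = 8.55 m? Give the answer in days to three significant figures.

Retardation factor R = 1 + ρ_b·K_d/n = 1 + 1.93 × 12/0.30 = 78.20.
Sorption retards both mechanisms: v_R = v/R = 0.03146 m/day, D_R = D/R = 0.01136 m²/day.
Peak time from v_R²t² + 2D_R t − x² = 0: t = (√(D_R² + v_R²x²) − D_R)/v_R².
√(D_R² + v_R²x²) = √(0.01136² + 0.03146² × 8.55²) = 0.2692; v_R² = 0.0009897.
t = (0.2692 − 0.01136)/0.0009897 = 261 days.

261 days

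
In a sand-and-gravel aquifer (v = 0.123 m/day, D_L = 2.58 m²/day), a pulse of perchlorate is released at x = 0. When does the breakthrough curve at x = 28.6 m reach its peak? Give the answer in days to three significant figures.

118 days

For the 1D instantaneous-source solution, setting ∂C/∂t = 0 at fixed x gives v²t² + 2Dt − x² = 0, so t = (√(D² + v²x²) − D)/v².
√(D² + v²x²) = √(2.58² + 0.123² × 28.6²) = 4.362; v² = 0.015129.
t = (4.362 − 2.58)/0.015129 = 118 days (vs. the pure-advection estimate x/v = 233 d).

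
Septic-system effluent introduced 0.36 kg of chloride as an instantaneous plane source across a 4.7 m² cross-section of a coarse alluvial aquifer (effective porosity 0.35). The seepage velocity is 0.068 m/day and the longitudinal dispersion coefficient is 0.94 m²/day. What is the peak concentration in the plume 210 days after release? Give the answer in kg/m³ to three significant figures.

The peak of an instantaneous 1D plume sits at x = vt; there the Gaussian factor is 1 and C_max = M/(n_e·A·√(4πDt)), where n_e·A is the pore area the mass is dissolved in.
√(4πDt) = √(4π × 0.94 × 210) = 49.81 m, so C_max = 0.36/(0.35 × 4.7 × 49.81) = 0.00439 kg/m³.

0.00439 kg/m³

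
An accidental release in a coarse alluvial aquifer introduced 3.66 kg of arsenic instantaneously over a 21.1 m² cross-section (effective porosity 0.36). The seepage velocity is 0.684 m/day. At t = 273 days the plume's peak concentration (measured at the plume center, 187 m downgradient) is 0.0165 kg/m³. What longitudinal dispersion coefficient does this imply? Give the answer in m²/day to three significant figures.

0.249 m²/day

At the plume center C_max = M/(n_e·A·√(4πDt)), so D = M²/(4πt·(n_e·A·C_max)²).
n_e·A·C_max = 0.36 × 21.1 × 0.0165 = 0.1253 kg/m.
D = 3.66²/(4π × 273 × 0.1253²) = 0.249 m²/day.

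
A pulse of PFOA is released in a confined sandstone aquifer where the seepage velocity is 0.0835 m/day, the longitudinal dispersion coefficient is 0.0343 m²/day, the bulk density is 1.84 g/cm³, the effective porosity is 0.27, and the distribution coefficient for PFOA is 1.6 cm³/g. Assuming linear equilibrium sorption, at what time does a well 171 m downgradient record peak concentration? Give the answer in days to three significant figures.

24300 days

Retardation factor R = 1 + ρ_b·K_d/n = 1 + 1.84 × 1.6/0.27 = 11.90.
Sorption retards both mechanisms: v_R = v/R = 0.007017 m/day, D_R = D/R = 0.002882 m²/day.
Peak time from v_R²t² + 2D_R t − x² = 0: t = (√(D_R² + v_R²x²) − D_R)/v_R².
√(D_R² + v_R²x²) = √(0.002882² + 0.007017² × 171²) = 1.200; v_R² = 4.924e-05.
t = (1.200 − 0.002882)/4.924e-05 = 24300 days.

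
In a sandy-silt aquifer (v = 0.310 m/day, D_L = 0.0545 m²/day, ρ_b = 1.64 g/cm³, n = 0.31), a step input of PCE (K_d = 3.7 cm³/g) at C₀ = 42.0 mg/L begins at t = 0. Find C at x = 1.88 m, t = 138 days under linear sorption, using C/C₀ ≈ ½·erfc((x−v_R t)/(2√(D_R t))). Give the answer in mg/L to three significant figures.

Retardation factor R = 1 + ρ_b·K_d/n = 1 + 1.64 × 3.7/0.31 = 20.57.
Sorption retards both mechanisms: v_R = v/R = 0.01507 m/day, D_R = D/R = 0.002649 m²/day.
v_R·t = 0.01507 × 138 = 2.07966 m; 2√(D_R t) = 1.209 m; argument = (1.88 − 2.07966)/1.209 = -0.1651.
C = C₀ × ½·erfc(-0.1651) = 42.0 × 0.5923 = 24.9 mg/L.

24.9 mg/L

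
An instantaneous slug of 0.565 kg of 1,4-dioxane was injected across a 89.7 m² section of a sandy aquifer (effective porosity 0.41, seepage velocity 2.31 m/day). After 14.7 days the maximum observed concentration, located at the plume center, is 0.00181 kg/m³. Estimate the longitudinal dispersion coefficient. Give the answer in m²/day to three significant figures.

At the plume center C_max = M/(n_e·A·√(4πDt)), so D = M²/(4πt·(n_e·A·C_max)²).
n_e·A·C_max = 0.41 × 89.7 × 0.00181 = 0.06657 kg/m.
D = 0.565²/(4π × 14.7 × 0.06657²) = 0.390 m²/day.

0.390 m²/day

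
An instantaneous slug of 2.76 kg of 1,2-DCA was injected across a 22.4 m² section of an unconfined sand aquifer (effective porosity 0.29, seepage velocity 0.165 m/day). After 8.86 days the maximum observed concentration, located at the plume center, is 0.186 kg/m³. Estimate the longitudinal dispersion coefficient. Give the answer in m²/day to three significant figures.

At the plume center C_max = M/(n_e·A·√(4πDt)), so D = M²/(4πt·(n_e·A·C_max)²).
n_e·A·C_max = 0.29 × 22.4 × 0.186 = 1.208 kg/m.
D = 2.76²/(4π × 8.86 × 1.208²) = 0.0469 m²/day.

0.0469 m²/day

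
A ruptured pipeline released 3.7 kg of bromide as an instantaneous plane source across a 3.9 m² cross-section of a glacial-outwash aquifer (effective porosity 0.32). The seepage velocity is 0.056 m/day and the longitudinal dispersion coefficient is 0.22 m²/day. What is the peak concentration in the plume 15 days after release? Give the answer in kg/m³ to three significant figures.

0.460 kg/m³

The peak of an instantaneous 1D plume sits at x = vt; there the Gaussian factor is 1 and C_max = M/(n_e·A·√(4πDt)), where n_e·A is the pore area the mass is dissolved in.
√(4πDt) = √(4π × 0.22 × 15) = 6.440 m, so C_max = 3.7/(0.32 × 3.9 × 6.440) = 0.460 kg/m³.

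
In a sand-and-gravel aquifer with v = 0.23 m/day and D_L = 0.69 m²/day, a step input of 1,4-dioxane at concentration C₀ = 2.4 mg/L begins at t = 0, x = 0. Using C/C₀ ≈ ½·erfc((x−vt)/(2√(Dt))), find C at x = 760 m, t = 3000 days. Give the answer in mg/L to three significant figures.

For a continuous step input, C/C₀ ≈ ½·erfc((x−vt)/(2√(Dt))).
vt = 0.23 × 3000 = 690 m and 2√(Dt) = 2√(0.69 × 3000) = 90.99 m.
Argument (x−vt)/(2√(Dt)) = (760 − 690)/90.99 = 0.7693; ½·erfc(0.7693) = 0.1383.
C = 2.4 × 0.1383 = 0.332 mg/L.

0.332 mg/L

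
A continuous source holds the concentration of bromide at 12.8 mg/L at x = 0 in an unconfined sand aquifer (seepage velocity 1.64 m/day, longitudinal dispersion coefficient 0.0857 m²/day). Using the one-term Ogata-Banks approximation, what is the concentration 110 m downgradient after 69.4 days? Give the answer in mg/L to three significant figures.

11.1 mg/L

For a continuous step input, C/C₀ ≈ ½·erfc((x−vt)/(2√(Dt))).
vt = 1.64 × 69.4 = 113.816 m and 2√(Dt) = 2√(0.0857 × 69.4) = 4.878 m.
Argument (x−vt)/(2√(Dt)) = (110 − 113.816)/4.878 = -0.7823; ½·erfc(-0.7823) = 0.8657.
C = 12.8 × 0.8657 = 11.1 mg/L.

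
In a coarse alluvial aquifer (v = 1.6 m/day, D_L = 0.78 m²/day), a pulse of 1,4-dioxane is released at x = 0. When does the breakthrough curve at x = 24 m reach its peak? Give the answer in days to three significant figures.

14.7 days

For the 1D instantaneous-source solution, setting ∂C/∂t = 0 at fixed x gives v²t² + 2Dt − x² = 0, so t = (√(D² + v²x²) − D)/v².
√(D² + v²x²) = √(0.78² + 1.6² × 24²) = 38.41; v² = 2.56.
t = (38.41 − 0.78)/2.56 = 14.7 days (vs. the pure-advection estimate x/v = 15.0 d).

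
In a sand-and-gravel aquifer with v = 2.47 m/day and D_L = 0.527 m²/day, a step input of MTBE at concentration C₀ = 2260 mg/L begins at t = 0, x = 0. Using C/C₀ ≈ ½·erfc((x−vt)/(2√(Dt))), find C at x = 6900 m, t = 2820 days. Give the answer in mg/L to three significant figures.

2000 mg/L

For a continuous step input, C/C₀ ≈ ½·erfc((x−vt)/(2√(Dt))).
vt = 2.47 × 2820 = 6965.4 m and 2√(Dt) = 2√(0.527 × 2820) = 77.10 m.
Argument (x−vt)/(2√(Dt)) = (6900 − 6965.4)/77.10 = -0.8482; ½·erfc(-0.8482) = 0.8848.
C = 2260 × 0.8848 = 2000 mg/L.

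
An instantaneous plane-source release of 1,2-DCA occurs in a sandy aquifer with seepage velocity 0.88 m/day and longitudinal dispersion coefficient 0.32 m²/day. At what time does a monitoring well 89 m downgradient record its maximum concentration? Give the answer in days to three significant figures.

101 days

For the 1D instantaneous-source solution, setting ∂C/∂t = 0 at fixed x gives v²t² + 2Dt − x² = 0, so t = (√(D² + v²x²) − D)/v².
√(D² + v²x²) = √(0.32² + 0.88² × 89²) = 78.32; v² = 0.7744.
t = (78.32 − 0.32)/0.7744 = 101 days (vs. the pure-advection estimate x/v = 101 d).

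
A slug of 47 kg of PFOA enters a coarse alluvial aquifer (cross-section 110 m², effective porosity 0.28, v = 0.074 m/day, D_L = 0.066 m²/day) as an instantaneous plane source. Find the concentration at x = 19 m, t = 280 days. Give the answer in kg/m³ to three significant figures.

0.0962 kg/m³

For an instantaneous plane source, C(x,t) = M/(n_e·A·√(4πDt)) · exp(−(x−vt)²/(4Dt)), with n_e·A the pore (flow) area.
Plume center vt = 0.074 × 280 = 20.72 m, so the well at 19 m is 1.72 m upgradient of the peak.
√(4πDt) = 15.24 m, giving peak height M/(n_e·A·√(4πDt)) = 47/(0.28 × 110 × 15.24) = 0.1001 kg/m³.
(x−vt)²/(4Dt) = (-1.72)²/(4 × 0.066 × 280) = 0.04002; exp(−0.04002) = 0.9608.
C = 0.1001 × 0.9608 = 0.0962 kg/m³.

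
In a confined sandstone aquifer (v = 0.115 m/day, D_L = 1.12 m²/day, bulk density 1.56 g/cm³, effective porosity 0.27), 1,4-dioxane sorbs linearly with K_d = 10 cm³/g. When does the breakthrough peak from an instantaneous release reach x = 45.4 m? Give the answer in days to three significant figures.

Retardation factor R = 1 + ρ_b·K_d/n = 1 + 1.56 × 10/0.27 = 58.78.
Sorption retards both mechanisms: v_R = v/R = 0.001956 m/day, D_R = D/R = 0.01905 m²/day.
Peak time from v_R²t² + 2D_R t − x² = 0: t = (√(D_R² + v_R²x²) − D_R)/v_R².
√(D_R² + v_R²x²) = √(0.01905² + 0.001956² × 45.4²) = 0.09082; v_R² = 3.826e-06.
t = (0.09082 − 0.01905)/3.826e-06 = 18800 days.

18800 days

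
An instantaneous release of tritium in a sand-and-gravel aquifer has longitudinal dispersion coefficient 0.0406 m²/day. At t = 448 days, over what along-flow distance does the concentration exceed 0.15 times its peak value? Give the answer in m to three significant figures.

The plume is Gaussian with σ = √(2Dt) = √(2 × 0.0406 × 448) = 6.031 m.
C/C_peak = exp(−Δx²/(2σ²)) = 0.15 ⇒ Δx = σ·√(−2 ln 0.15) = 6.031 × 1.948 = 11.75 m.
Width = 2Δx = 23.5 m.

23.5 m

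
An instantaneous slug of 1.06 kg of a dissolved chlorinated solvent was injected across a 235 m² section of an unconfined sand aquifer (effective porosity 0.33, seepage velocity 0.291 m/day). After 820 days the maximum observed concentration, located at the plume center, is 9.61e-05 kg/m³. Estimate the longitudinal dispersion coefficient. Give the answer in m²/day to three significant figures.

At the plume center C_max = M/(n_e·A·√(4πDt)), so D = M²/(4πt·(n_e·A·C_max)²).
n_e·A·C_max = 0.33 × 235 × 9.61e-05 = 0.007453 kg/m.
D = 1.06²/(4π × 820 × 0.007453²) = 1.96 m²/day.

1.96 m²/day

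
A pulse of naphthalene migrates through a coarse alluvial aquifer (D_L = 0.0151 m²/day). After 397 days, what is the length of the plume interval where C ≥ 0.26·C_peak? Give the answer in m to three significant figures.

The plume is Gaussian with σ = √(2Dt) = √(2 × 0.0151 × 397) = 3.463 m.
C/C_peak = exp(−Δx²/(2σ²)) = 0.26 ⇒ Δx = σ·√(−2 ln 0.26) = 3.463 × 1.641 = 5.683 m.
Width = 2Δx = 11.4 m.

11.4 m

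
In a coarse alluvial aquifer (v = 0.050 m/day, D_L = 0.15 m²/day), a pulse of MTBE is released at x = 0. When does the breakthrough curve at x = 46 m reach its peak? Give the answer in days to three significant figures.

For the 1D instantaneous-source solution, setting ∂C/∂t = 0 at fixed x gives v²t² + 2Dt − x² = 0, so t = (√(D² + v²x²) − D)/v².
√(D² + v²x²) = √(0.15² + 0.050² × 46²) = 2.305; v² = 0.0025.
t = (2.305 − 0.15)/0.0025 = 862 days (vs. the pure-advection estimate x/v = 920 d).

862 days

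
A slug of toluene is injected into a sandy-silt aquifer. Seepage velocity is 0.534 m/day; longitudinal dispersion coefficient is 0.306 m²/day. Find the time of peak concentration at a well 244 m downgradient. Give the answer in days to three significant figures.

For the 1D instantaneous-source solution, setting ∂C/∂t = 0 at fixed x gives v²t² + 2Dt − x² = 0, so t = (√(D² + v²x²) − D)/v².
√(D² + v²x²) = √(0.306² + 0.534² × 244²) = 130.3; v² = 0.285156.
t = (130.3 − 0.306)/0.285156 = 456 days (vs. the pure-advection estimate x/v = 457 d).

456 days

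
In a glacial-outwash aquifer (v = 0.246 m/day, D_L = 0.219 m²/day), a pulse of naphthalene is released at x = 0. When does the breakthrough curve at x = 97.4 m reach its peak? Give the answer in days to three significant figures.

For the 1D instantaneous-source solution, setting ∂C/∂t = 0 at fixed x gives v²t² + 2Dt − x² = 0, so t = (√(D² + v²x²) − D)/v².
√(D² + v²x²) = √(0.219² + 0.246² × 97.4²) = 23.96; v² = 0.060516.
t = (23.96 − 0.219)/0.060516 = 392 days (vs. the pure-advection estimate x/v = 396 d).

392 days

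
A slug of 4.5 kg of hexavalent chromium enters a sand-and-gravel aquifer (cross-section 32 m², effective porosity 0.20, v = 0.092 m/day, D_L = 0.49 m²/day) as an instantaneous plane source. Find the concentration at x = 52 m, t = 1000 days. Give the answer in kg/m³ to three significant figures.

For an instantaneous plane source, C(x,t) = M/(n_e·A·√(4πDt)) · exp(−(x−vt)²/(4Dt)), with n_e·A the pore (flow) area.
Plume center vt = 0.092 × 1000 = 92 m, so the well at 52 m is 40 m upgradient of the peak.
√(4πDt) = 78.47 m, giving peak height M/(n_e·A·√(4πDt)) = 4.5/(0.20 × 32 × 78.47) = 0.008960 kg/m³.
(x−vt)²/(4Dt) = (-40)²/(4 × 0.49 × 1000) = 0.8163; exp(−0.8163) = 0.4421.
C = 0.008960 × 0.4421 = 0.00396 kg/m³.

0.00396 kg/m³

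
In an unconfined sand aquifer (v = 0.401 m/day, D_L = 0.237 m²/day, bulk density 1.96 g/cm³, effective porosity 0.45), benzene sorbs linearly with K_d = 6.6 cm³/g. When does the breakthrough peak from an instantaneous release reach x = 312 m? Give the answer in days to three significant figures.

Retardation factor R = 1 + ρ_b·K_d/n = 1 + 1.96 × 6.6/0.45 = 29.75.
Sorption retards both mechanisms: v_R = v/R = 0.01348 m/day, D_R = D/R = 0.007966 m²/day.
Peak time from v_R²t² + 2D_R t − x² = 0: t = (√(D_R² + v_R²x²) − D_R)/v_R².
√(D_R² + v_R²x²) = √(0.007966² + 0.01348² × 312²) = 4.206; v_R² = 0.0001817.
t = (4.206 − 0.007966)/0.0001817 = 23100 days.

23100 days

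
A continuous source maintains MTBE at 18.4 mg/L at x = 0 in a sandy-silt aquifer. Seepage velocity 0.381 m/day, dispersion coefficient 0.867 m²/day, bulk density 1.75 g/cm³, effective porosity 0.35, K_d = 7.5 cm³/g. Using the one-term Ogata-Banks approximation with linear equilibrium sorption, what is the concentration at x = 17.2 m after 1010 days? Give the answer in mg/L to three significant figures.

2.63 mg/L

Retardation factor R = 1 + ρ_b·K_d/n = 1 + 1.75 × 7.5/0.35 = 38.50.
Sorption retards both mechanisms: v_R = v/R = 0.009896 m/day, D_R = D/R = 0.02252 m²/day.
v_R·t = 0.009896 × 1010 = 9.99496 m; 2√(D_R t) = 9.538 m; argument = (17.2 − 9.99496)/9.538 = 0.7554.
C = C₀ × ½·erfc(0.7554) = 18.4 × 0.1427 = 2.63 mg/L.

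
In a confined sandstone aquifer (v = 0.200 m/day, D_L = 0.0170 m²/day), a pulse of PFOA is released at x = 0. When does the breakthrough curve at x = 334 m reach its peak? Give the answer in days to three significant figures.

1670 days

For the 1D instantaneous-source solution, setting ∂C/∂t = 0 at fixed x gives v²t² + 2Dt − x² = 0, so t = (√(D² + v²x²) − D)/v².
√(D² + v²x²) = √(0.0170² + 0.200² × 334²) = 66.80; v² = 0.04.
t = (66.80 − 0.0170)/0.04 = 1670 days (vs. the pure-advection estimate x/v = 1670 d).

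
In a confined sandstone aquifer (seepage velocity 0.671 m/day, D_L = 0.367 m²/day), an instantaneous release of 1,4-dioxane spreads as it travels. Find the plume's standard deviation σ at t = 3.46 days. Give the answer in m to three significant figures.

Dispersive spreading gives a Gaussian with σ² = 2Dt; advection only shifts the center.
σ = √(2 × 0.367 × 3.46) = 1.59 m.

1.59 m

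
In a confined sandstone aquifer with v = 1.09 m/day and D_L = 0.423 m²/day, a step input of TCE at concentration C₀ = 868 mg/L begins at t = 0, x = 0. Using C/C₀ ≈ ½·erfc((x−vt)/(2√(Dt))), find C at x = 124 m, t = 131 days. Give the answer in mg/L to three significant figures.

836 mg/L

For a continuous step input, C/C₀ ≈ ½·erfc((x−vt)/(2√(Dt))).
vt = 1.09 × 131 = 142.79 m and 2√(Dt) = 2√(0.423 × 131) = 14.89 m.
Argument (x−vt)/(2√(Dt)) = (124 − 142.79)/14.89 = -1.262; ½·erfc(-1.262) = 0.9628.
C = 868 × 0.9628 = 836 mg/L.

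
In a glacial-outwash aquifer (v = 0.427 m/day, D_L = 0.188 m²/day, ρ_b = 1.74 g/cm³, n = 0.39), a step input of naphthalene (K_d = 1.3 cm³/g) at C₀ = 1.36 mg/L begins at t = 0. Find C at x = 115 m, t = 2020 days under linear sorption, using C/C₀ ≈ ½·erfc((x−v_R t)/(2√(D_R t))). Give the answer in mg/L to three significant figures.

1.18 mg/L

Retardation factor R = 1 + ρ_b·K_d/n = 1 + 1.74 × 1.3/0.39 = 6.800.
Sorption retards both mechanisms: v_R = v/R = 0.06279 m/day, D_R = D/R = 0.02765 m²/day.
v_R·t = 0.06279 × 2020 = 126.8358 m; 2√(D_R t) = 14.95 m; argument = (115 − 126.8358)/14.95 = -0.7917.
C = C₀ × ½·erfc(-0.7917) = 1.36 × 0.8686 = 1.18 mg/L.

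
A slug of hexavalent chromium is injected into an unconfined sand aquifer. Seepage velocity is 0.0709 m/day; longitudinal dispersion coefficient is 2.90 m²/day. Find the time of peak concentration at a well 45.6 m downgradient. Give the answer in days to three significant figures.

For the 1D instantaneous-source solution, setting ∂C/∂t = 0 at fixed x gives v²t² + 2Dt − x² = 0, so t = (√(D² + v²x²) − D)/v².
√(D² + v²x²) = √(2.90² + 0.0709² × 45.6²) = 4.343; v² = 0.00502681.
t = (4.343 − 2.90)/0.00502681 = 287 days (vs. the pure-advection estimate x/v = 643 d).

287 days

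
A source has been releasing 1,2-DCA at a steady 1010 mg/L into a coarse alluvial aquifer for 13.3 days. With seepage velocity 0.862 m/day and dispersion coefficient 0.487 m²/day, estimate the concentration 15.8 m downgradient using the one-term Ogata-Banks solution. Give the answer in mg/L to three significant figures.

For a continuous step input, C/C₀ ≈ ½·erfc((x−vt)/(2√(Dt))).
vt = 0.862 × 13.3 = 11.4646 m and 2√(Dt) = 2√(0.487 × 13.3) = 5.090 m.
Argument (x−vt)/(2√(Dt)) = (15.8 − 11.4646)/5.090 = 0.8517; ½·erfc(0.8517) = 0.1142.
C = 1010 × 0.1142 = 115 mg/L.

115 mg/L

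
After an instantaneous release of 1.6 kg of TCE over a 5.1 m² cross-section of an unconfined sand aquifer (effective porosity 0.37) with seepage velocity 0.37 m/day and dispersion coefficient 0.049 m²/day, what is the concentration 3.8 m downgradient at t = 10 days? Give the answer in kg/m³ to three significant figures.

0.340 kg/m³

For an instantaneous plane source, C(x,t) = M/(n_e·A·√(4πDt)) · exp(−(x−vt)²/(4Dt)), with n_e·A the pore (flow) area.
Plume center vt = 0.37 × 10 = 3.7 m, so the well at 3.8 m is 0.1 m downgradient of the peak.
√(4πDt) = 2.481 m, giving peak height M/(n_e·A·√(4πDt)) = 1.6/(0.37 × 5.1 × 2.481) = 0.3418 kg/m³.
(x−vt)²/(4Dt) = (0.1)²/(4 × 0.049 × 10) = 0.005102; exp(−0.005102) = 0.9949.
C = 0.3418 × 0.9949 = 0.340 kg/m³.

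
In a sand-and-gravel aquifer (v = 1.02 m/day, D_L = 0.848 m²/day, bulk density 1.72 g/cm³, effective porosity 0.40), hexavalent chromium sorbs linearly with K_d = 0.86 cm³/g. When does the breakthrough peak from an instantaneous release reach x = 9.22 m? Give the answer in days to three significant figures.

38.8 days

Retardation factor R = 1 + ρ_b·K_d/n = 1 + 1.72 × 0.86/0.40 = 4.698.
Sorption retards both mechanisms: v_R = v/R = 0.2171 m/day, D_R = D/R = 0.1805 m²/day.
Peak time from v_R²t² + 2D_R t − x² = 0: t = (√(D_R² + v_R²x²) − D_R)/v_R².
√(D_R² + v_R²x²) = √(0.1805² + 0.2171² × 9.22²) = 2.010; v_R² = 0.04713.
t = (2.010 − 0.1805)/0.04713 = 38.8 days.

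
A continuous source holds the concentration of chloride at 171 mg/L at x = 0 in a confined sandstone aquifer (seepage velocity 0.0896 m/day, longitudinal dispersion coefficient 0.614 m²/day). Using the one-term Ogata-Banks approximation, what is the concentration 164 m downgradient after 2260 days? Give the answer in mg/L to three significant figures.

131 mg/L

For a continuous step input, C/C₀ ≈ ½·erfc((x−vt)/(2√(Dt))).
vt = 0.0896 × 2260 = 202.496 m and 2√(Dt) = 2√(0.614 × 2260) = 74.50 m.
Argument (x−vt)/(2√(Dt)) = (164 − 202.496)/74.50 = -0.5167; ½·erfc(-0.5167) = 0.7675.
C = 171 × 0.7675 = 131 mg/L.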